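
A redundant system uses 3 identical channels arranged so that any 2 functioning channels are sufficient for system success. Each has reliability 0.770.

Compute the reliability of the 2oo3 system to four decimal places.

0.8656

R = Σ_{i=2}^{3} C(3,i) p^i (1−p)^{3−i} with p = 0.770
C(3,2)·0.770^2·0.230^1 = 0.409101
C(3,3)·0.770^3·0.230^0 = 0.456533
Sum = 0.8656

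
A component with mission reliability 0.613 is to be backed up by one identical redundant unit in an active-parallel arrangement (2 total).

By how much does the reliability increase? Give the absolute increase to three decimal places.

R_before = 0.613
R_after = 1 − (1 − 0.613)^2 = 0.850
ΔR = 0.850 − 0.613 = 0.237

0.237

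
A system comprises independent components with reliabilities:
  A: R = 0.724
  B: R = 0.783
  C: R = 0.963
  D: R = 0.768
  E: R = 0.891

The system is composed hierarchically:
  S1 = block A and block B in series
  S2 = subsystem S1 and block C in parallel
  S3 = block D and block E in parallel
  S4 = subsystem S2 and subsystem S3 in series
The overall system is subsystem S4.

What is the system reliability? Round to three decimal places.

Series (A and B): 0.72400 × 0.78300 = 0.56689
Parallel ([0.56689] and C): 1 − (1 − 0.56689)(1 − 0.96300) = 0.98397
Parallel (D and E): 1 − (1 − 0.76800)(1 − 0.89100) = 0.97471
Series ([0.98397] and [0.97471]): 0.98397 × 0.97471 = 0.959

0.959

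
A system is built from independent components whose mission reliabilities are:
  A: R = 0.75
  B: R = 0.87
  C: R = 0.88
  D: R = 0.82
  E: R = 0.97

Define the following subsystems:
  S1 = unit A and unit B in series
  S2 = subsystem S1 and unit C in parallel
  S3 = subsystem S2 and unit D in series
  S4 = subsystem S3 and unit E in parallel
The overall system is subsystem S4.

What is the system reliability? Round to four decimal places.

0.9936

Series (A and B): 0.750000 × 0.870000 = 0.652500
Parallel ([0.652500] and C): 1 − (1 − 0.652500)(1 − 0.880000) = 0.958300
Series ([0.958300] and D): 0.958300 × 0.820000 = 0.785806
Parallel ([0.785806] and E): 1 − (1 − 0.785806)(1 − 0.970000) = 0.9936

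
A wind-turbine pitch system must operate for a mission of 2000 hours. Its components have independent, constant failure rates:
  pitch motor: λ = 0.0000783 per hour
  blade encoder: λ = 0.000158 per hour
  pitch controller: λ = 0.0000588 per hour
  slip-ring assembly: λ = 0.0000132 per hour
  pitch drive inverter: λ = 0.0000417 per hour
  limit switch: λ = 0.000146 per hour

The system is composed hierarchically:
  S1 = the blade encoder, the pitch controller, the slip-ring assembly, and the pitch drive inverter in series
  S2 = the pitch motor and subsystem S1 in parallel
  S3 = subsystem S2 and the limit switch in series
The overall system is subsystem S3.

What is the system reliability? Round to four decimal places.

0.7014

R(pitch motor) = exp(−0.0000783 × 2000) = 0.855046
R(blade encoder) = exp(−0.000158 × 2000) = 0.729059
R(pitch controller) = exp(−0.0000588 × 2000) = 0.889052
R(slip-ring assembly) = exp(−0.0000132 × 2000) = 0.973945
R(pitch drive inverter) = exp(−0.0000417 × 2000) = 0.919983
R(limit switch) = exp(−0.000146 × 2000) = 0.746769
Series (blade encoder, pitch controller, slip-ring assembly, and pitch drive inverter): 0.729059 × 0.889052 × 0.973945 × 0.919983 = 0.580770
Parallel (pitch motor and [0.580770]): 1 − (1 − 0.855046)(1 − 0.580770) = 0.939231
Series ([0.939231] and limit switch): 0.939231 × 0.746769 = 0.7014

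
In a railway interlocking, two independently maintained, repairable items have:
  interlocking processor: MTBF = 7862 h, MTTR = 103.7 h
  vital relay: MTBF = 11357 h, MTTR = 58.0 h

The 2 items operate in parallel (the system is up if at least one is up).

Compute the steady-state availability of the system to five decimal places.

0.99993

A(interlocking processor) = MTBF/(MTBF+MTTR) = 7862/(7862+103.7) = 0.986982
A(vital relay) = MTBF/(MTBF+MTTR) = 11357/(11357+58.0) = 0.994919
Parallel availability: 1 − (1 − 0.986982)(1 − 0.994919) = 0.99993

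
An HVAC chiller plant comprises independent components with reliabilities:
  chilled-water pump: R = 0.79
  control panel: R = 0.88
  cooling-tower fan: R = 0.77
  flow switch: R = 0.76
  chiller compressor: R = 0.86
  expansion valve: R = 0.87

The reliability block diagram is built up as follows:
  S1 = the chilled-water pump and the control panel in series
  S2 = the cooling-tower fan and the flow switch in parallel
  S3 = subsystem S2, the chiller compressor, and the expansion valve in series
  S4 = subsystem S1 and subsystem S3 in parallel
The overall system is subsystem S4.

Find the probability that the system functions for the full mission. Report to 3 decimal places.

Series (chilled-water pump and control panel): 0.79000 × 0.88000 = 0.69520
Parallel (cooling-tower fan and flow switch): 1 − (1 − 0.77000)(1 − 0.76000) = 0.94480
Series ([0.94480], chiller compressor, and expansion valve): 0.94480 × 0.86000 × 0.87000 = 0.70690
Parallel ([0.69520] and [0.70690]): 1 − (1 − 0.69520)(1 − 0.70690) = 0.911

0.911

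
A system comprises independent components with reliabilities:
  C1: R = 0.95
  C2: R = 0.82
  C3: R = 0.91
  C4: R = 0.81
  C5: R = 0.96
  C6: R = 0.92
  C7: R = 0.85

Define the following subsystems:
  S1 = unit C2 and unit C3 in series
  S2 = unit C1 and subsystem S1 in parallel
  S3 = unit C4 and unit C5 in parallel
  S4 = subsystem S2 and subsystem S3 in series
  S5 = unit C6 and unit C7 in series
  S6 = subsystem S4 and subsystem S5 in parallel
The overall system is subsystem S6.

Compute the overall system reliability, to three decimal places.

Series (C2 and C3): 0.82000 × 0.91000 = 0.74620
Parallel (C1 and [0.74620]): 1 − (1 − 0.95000)(1 − 0.74620) = 0.98731
Parallel (C4 and C5): 1 − (1 − 0.81000)(1 − 0.96000) = 0.99240
Series ([0.98731] and [0.99240]): 0.98731 × 0.99240 = 0.97981
Series (C6 and C7): 0.92000 × 0.85000 = 0.78200
Parallel ([0.97981] and [0.78200]): 1 − (1 − 0.97981)(1 − 0.78200) = 0.996

0.996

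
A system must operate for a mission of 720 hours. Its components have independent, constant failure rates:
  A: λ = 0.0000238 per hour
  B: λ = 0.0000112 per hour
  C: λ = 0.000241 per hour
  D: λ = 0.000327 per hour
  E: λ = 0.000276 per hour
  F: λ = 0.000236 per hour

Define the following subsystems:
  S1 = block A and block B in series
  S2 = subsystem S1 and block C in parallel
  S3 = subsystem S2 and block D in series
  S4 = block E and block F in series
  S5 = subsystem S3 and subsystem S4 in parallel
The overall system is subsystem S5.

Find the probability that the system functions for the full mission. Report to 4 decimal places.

R(A) = exp(−0.0000238 × 720) = 0.983010
R(B) = exp(−0.0000112 × 720) = 0.991968
R(C) = exp(−0.000241 × 720) = 0.840700
R(D) = exp(−0.000327 × 720) = 0.790223
R(E) = exp(−0.000276 × 720) = 0.819779
R(F) = exp(−0.000236 × 720) = 0.843732
Series (A and B): 0.983010 × 0.991968 = 0.975114
Parallel ([0.975114] and C): 1 − (1 − 0.975114)(1 − 0.840700) = 0.996036
Series ([0.996036] and D): 0.996036 × 0.790223 = 0.787091
Series (E and F): 0.819779 × 0.843732 = 0.691674
Parallel ([0.787091] and [0.691674]): 1 − (1 − 0.787091)(1 − 0.691674) = 0.9344

0.9344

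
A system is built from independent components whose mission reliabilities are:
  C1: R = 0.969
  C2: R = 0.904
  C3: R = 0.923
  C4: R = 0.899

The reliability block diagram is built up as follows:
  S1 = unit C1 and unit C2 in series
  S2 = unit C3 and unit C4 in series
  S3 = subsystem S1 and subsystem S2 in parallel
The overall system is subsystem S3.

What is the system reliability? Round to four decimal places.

Series (C1 and C2): 0.969000 × 0.904000 = 0.875976
Series (C3 and C4): 0.923000 × 0.899000 = 0.829777
Parallel ([0.875976] and [0.829777]): 1 − (1 − 0.875976)(1 − 0.829777) = 0.9789

0.9789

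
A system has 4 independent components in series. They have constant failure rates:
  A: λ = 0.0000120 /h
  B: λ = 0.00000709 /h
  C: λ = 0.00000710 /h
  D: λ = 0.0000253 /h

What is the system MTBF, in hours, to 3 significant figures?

19400

Series of exponential components: λ_sys = Σ λ_i
λ_sys = 0.0000120 + 0.00000709 + 0.00000710 + 0.0000253 = 5.1490e-05 /h
MTBF = 1 / λ_sys = 19400 h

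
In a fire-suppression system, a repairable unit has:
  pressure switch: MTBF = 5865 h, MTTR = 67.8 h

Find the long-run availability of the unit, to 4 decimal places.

0.9886

A(pressure switch) = MTBF/(MTBF+MTTR) = 5865/(5865+67.8) = 0.9886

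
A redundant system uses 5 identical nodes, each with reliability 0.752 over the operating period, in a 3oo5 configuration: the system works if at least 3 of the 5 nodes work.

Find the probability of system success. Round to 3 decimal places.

R = Σ_{i=3}^{5} C(5,i) p^i (1−p)^{5−i} with p = 0.752
C(5,3)·0.752^3·0.248^2 = 0.26155
C(5,4)·0.752^4·0.248^1 = 0.39655
C(5,5)·0.752^5·0.248^0 = 0.24049
Sum = 0.899

0.899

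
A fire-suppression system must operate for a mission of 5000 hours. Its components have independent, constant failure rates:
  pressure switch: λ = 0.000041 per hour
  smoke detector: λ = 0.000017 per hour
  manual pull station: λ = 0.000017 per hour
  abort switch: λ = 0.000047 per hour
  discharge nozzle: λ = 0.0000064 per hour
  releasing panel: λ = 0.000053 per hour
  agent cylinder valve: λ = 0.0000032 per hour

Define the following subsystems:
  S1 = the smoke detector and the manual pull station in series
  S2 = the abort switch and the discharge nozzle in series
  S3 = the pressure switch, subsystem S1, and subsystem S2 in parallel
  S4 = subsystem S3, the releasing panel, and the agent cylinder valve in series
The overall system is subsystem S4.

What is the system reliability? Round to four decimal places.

R(pressure switch) = exp(−0.000041 × 5000) = 0.814647
R(smoke detector) = exp(−0.000017 × 5000) = 0.918512
R(manual pull station) = exp(−0.000017 × 5000) = 0.918512
R(abort switch) = exp(−0.000047 × 5000) = 0.790571
R(discharge nozzle) = exp(−0.0000064 × 5000) = 0.968507
R(releasing panel) = exp(−0.000053 × 5000) = 0.767206
R(agent cylinder valve) = exp(−0.0000032 × 5000) = 0.984127
Series (smoke detector and manual pull station): 0.918512 × 0.918512 = 0.843664
Series (abort switch and discharge nozzle): 0.790571 × 0.968507 = 0.765674
Parallel (pressure switch, [0.843664], and [0.765674]): 1 − (1 − 0.814647)(1 − 0.843664)(1 − 0.765674) = 0.993210
Series ([0.993210], releasing panel, and agent cylinder valve): 0.993210 × 0.767206 × 0.984127 = 0.7499

0.7499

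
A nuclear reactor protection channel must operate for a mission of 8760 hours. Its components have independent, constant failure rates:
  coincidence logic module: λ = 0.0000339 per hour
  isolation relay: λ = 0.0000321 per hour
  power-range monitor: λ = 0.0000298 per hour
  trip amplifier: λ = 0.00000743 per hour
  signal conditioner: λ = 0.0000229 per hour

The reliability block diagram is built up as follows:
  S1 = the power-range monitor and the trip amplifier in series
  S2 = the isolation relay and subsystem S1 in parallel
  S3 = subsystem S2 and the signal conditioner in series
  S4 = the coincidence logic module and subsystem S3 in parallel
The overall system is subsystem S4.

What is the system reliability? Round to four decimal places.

0.9390

R(coincidence logic module) = exp(−0.0000339 × 8760) = 0.743071
R(isolation relay) = exp(−0.0000321 × 8760) = 0.754880
R(power-range monitor) = exp(−0.0000298 × 8760) = 0.770244
R(trip amplifier) = exp(−0.00000743 × 8760) = 0.936986
R(signal conditioner) = exp(−0.0000229 × 8760) = 0.818236
Series (power-range monitor and trip amplifier): 0.770244 × 0.936986 = 0.721708
Parallel (isolation relay and [0.721708]): 1 − (1 − 0.754880)(1 − 0.721708) = 0.931785
Series ([0.931785] and signal conditioner): 0.931785 × 0.818236 = 0.762420
Parallel (coincidence logic module and [0.762420]): 1 − (1 − 0.743071)(1 − 0.762420) = 0.9390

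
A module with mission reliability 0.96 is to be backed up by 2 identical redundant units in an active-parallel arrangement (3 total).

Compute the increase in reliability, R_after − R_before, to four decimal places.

R_before = 0.96
R_after = 1 − (1 − 0.96)^3 = 0.9999
ΔR = 0.9999 − 0.96 = 0.0399

0.0399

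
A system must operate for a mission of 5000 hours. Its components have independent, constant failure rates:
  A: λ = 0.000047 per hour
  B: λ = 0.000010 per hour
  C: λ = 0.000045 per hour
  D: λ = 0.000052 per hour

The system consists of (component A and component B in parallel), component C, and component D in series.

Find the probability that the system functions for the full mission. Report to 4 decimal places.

0.6094

R(A) = exp(−0.000047 × 5000) = 0.790571
R(B) = exp(−0.000010 × 5000) = 0.951229
R(C) = exp(−0.000045 × 5000) = 0.798516
R(D) = exp(−0.000052 × 5000) = 0.771052
Parallel (A and B): 1 − (1 − 0.790571)(1 − 0.951229) = 0.989786
Series ([0.989786], C, and D): 0.989786 × 0.798516 × 0.771052 = 0.6094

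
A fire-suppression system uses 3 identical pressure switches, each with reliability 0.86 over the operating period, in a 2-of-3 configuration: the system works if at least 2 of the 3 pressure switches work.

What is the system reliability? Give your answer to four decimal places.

R = Σ_{i=2}^{3} C(3,i) p^i (1−p)^{3−i} with p = 0.86
C(3,2)·0.86^2·0.14^1 = 0.310632
C(3,3)·0.86^3·0.14^0 = 0.636056
Sum = 0.9467

0.9467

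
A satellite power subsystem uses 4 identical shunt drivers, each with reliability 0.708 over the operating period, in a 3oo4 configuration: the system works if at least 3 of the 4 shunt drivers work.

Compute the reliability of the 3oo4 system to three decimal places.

R = Σ_{i=3}^{4} C(4,i) p^i (1−p)^{4−i} with p = 0.708
C(4,3)·0.708^3·0.292^1 = 0.41452
C(4,4)·0.708^4·0.292^0 = 0.25127
Sum = 0.666

0.666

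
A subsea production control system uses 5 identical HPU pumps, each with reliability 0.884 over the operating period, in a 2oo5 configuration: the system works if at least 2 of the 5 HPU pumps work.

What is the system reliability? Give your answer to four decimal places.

R = Σ_{i=2}^{5} C(5,i) p^i (1−p)^{5−i} with p = 0.884
C(5,2)·0.884^2·0.116^3 = 0.012198
C(5,3)·0.884^3·0.116^2 = 0.092955
C(5,4)·0.884^4·0.116^1 = 0.354191
C(5,5)·0.884^5·0.116^0 = 0.539835
Sum = 0.9992

0.9992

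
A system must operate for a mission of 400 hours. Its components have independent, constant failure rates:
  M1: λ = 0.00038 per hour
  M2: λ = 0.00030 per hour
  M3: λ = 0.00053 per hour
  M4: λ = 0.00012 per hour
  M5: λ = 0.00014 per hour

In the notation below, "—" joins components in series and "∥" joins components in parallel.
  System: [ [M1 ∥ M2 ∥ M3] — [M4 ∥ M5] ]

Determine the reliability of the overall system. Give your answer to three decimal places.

0.994

R(M1) = exp(−0.00038 × 400) = 0.85899
R(M2) = exp(−0.00030 × 400) = 0.88692
R(M3) = exp(−0.00053 × 400) = 0.80896
R(M4) = exp(−0.00012 × 400) = 0.95313
R(M5) = exp(−0.00014 × 400) = 0.94554
Parallel (M1, M2, and M3): 1 − (1 − 0.85899)(1 − 0.88692)(1 − 0.80896) = 0.99695
Parallel (M4 and M5): 1 − (1 − 0.95313)(1 − 0.94554) = 0.99745
Series ([0.99695] and [0.99745]): 0.99695 × 0.99745 = 0.994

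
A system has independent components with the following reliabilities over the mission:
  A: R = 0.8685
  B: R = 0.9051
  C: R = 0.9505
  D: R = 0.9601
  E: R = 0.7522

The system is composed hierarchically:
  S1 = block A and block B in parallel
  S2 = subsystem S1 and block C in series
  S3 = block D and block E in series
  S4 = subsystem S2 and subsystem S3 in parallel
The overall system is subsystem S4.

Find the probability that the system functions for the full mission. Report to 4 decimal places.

Parallel (A and B): 1 − (1 − 0.868500)(1 − 0.905100) = 0.987521
Series ([0.987521] and C): 0.987521 × 0.950500 = 0.938639
Series (D and E): 0.960100 × 0.752200 = 0.722187
Parallel ([0.938639] and [0.722187]): 1 − (1 − 0.938639)(1 − 0.722187) = 0.9830

0.9830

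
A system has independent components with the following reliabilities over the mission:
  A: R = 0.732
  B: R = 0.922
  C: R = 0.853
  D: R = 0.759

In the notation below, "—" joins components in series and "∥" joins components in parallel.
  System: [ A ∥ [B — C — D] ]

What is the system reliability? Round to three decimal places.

0.892

Series (B, C, and D): 0.92200 × 0.85300 × 0.75900 = 0.59693
Parallel (A and [0.59693]): 1 − (1 − 0.73200)(1 − 0.59693) = 0.892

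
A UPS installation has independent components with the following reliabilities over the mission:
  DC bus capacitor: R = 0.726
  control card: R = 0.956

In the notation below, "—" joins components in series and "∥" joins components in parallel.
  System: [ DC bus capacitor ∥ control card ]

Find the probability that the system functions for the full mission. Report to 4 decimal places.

0.9879

Parallel (DC bus capacitor and control card): 1 − (1 − 0.726000)(1 − 0.956000) = 0.9879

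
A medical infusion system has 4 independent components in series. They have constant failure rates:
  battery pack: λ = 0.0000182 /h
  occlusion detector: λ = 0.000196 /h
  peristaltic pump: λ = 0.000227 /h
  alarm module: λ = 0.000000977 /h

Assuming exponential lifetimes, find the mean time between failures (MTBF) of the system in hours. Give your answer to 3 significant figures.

2260

Series of exponential components: λ_sys = Σ λ_i
λ_sys = 0.0000182 + 0.000196 + 0.000227 + 0.000000977 = 4.4218e-04 /h
MTBF = 1 / λ_sys = 2260 h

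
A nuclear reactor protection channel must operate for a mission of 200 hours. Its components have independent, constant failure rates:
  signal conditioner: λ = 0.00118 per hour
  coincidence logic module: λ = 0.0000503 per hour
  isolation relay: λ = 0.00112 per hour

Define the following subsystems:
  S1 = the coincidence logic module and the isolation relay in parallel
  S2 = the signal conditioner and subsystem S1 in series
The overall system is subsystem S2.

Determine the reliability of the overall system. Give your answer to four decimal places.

0.7882

R(signal conditioner) = exp(−0.00118 × 200) = 0.789781
R(coincidence logic module) = exp(−0.0000503 × 200) = 0.989990
R(isolation relay) = exp(−0.00112 × 200) = 0.799315
Parallel (coincidence logic module and isolation relay): 1 − (1 − 0.989990)(1 − 0.799315) = 0.997991
Series (signal conditioner and [0.997991]): 0.789781 × 0.997991 = 0.7882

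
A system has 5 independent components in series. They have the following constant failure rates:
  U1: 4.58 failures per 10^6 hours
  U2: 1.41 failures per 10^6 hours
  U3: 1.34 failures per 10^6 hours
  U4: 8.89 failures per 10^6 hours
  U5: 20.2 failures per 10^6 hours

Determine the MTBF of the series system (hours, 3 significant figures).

Series of exponential components: λ_sys = Σ λ_i
λ_sys = 0.00000458 + 0.00000141 + 0.00000134 + 0.00000889 + 0.0000202 = 3.6420e-05 /h
MTBF = 1 / λ_sys = 27500 h

27500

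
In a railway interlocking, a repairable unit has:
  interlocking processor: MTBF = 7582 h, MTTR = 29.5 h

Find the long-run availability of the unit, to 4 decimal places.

0.9961

A(interlocking processor) = MTBF/(MTBF+MTTR) = 7582/(7582+29.5) = 0.9961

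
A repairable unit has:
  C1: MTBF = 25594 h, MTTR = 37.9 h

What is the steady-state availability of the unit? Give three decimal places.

A(C1) = MTBF/(MTBF+MTTR) = 25594/(25594+37.9) = 0.999

0.999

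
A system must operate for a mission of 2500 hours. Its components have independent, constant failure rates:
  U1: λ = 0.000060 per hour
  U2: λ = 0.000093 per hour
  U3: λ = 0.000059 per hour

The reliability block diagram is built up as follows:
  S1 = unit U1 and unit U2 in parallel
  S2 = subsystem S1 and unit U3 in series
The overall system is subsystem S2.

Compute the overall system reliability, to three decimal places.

R(U1) = exp(−0.000060 × 2500) = 0.86071
R(U2) = exp(−0.000093 × 2500) = 0.79255
R(U3) = exp(−0.000059 × 2500) = 0.86286
Parallel (U1 and U2): 1 − (1 − 0.86071)(1 − 0.79255) = 0.97110
Series ([0.97110] and U3): 0.97110 × 0.86286 = 0.838

0.838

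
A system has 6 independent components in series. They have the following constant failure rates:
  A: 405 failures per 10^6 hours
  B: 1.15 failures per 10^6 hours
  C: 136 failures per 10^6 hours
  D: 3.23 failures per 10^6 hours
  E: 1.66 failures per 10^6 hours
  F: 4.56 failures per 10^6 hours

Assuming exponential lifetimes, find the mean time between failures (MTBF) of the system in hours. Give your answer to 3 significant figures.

1810

Series of exponential components: λ_sys = Σ λ_i
λ_sys = 0.000405 + 0.00000115 + 0.000136 + 0.00000323 + 0.00000166 + 0.00000456 = 5.5160e-04 /h
MTBF = 1 / λ_sys = 1810 h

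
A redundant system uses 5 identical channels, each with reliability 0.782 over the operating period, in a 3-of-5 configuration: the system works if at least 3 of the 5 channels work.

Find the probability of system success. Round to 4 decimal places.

R = Σ_{i=3}^{5} C(5,i) p^i (1−p)^{5−i} with p = 0.782
C(5,3)·0.782^3·0.218^2 = 0.227265
C(5,4)·0.782^4·0.218^1 = 0.407618
C(5,5)·0.782^5·0.218^0 = 0.292438
Sum = 0.9273

0.9273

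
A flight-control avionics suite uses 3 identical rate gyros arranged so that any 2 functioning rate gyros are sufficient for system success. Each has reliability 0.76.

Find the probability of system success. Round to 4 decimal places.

0.8548

R = Σ_{i=2}^{3} C(3,i) p^i (1−p)^{3−i} with p = 0.76
C(3,2)·0.76^2·0.24^1 = 0.415872
C(3,3)·0.76^3·0.24^0 = 0.438976
Sum = 0.8548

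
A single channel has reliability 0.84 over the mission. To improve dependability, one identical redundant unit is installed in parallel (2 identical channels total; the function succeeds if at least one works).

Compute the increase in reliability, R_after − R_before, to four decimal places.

R_before = 0.84
R_after = 1 − (1 − 0.84)^2 = 0.9744
ΔR = 0.9744 − 0.84 = 0.1344

0.1344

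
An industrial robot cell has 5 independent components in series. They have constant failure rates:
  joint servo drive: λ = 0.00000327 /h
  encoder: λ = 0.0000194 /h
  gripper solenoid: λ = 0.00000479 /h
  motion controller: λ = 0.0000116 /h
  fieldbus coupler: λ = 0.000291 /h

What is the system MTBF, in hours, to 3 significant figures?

3030

Series of exponential components: λ_sys = Σ λ_i
λ_sys = 0.00000327 + 0.0000194 + 0.00000479 + 0.0000116 + 0.000291 = 3.3006e-04 /h
MTBF = 1 / λ_sys = 3030 h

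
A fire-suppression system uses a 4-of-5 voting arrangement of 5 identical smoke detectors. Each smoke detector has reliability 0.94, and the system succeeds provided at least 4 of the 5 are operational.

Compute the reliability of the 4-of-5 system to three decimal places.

0.968

R = Σ_{i=4}^{5} C(5,i) p^i (1−p)^{5−i} with p = 0.94
C(5,4)·0.94^4·0.06^1 = 0.23422
C(5,5)·0.94^5·0.06^0 = 0.73390
Sum = 0.968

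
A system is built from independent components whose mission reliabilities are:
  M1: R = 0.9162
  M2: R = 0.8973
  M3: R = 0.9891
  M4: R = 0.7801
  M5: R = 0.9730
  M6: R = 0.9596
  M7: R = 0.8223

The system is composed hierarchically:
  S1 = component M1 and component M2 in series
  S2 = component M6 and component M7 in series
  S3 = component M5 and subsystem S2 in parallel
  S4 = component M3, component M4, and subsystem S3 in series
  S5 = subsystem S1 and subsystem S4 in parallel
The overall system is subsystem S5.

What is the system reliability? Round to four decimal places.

Series (M1 and M2): 0.916200 × 0.897300 = 0.822106
Series (M6 and M7): 0.959600 × 0.822300 = 0.789079
Parallel (M5 and [0.789079]): 1 − (1 − 0.973000)(1 − 0.789079) = 0.994305
Series (M3, M4, and [0.994305]): 0.989100 × 0.780100 × 0.994305 = 0.767203
Parallel ([0.822106] and [0.767203]): 1 − (1 − 0.822106)(1 − 0.767203) = 0.9586

0.9586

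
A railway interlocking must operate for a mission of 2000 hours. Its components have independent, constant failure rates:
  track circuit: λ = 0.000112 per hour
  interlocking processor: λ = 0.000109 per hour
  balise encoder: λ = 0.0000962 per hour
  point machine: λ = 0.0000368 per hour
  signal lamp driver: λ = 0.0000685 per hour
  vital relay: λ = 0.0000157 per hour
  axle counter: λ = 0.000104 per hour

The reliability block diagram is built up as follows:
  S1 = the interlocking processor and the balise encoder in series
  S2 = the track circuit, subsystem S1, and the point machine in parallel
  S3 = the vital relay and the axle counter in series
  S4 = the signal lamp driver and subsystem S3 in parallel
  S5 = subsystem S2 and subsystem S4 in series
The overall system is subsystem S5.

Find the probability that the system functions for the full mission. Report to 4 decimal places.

R(track circuit) = exp(−0.000112 × 2000) = 0.799315
R(interlocking processor) = exp(−0.000109 × 2000) = 0.804125
R(balise encoder) = exp(−0.0000962 × 2000) = 0.824977
R(point machine) = exp(−0.0000368 × 2000) = 0.929043
R(signal lamp driver) = exp(−0.0000685 × 2000) = 0.871970
R(vital relay) = exp(−0.0000157 × 2000) = 0.969088
R(axle counter) = exp(−0.000104 × 2000) = 0.812207
Series (interlocking processor and balise encoder): 0.804125 × 0.824977 = 0.663385
Parallel (track circuit, [0.663385], and point machine): 1 − (1 − 0.799315)(1 − 0.663385)(1 − 0.929043) = 0.995207
Series (vital relay and axle counter): 0.969088 × 0.812207 = 0.787100
Parallel (signal lamp driver and [0.787100]): 1 − (1 − 0.871970)(1 − 0.787100) = 0.972742
Series ([0.995207] and [0.972742]): 0.995207 × 0.972742 = 0.9681

0.9681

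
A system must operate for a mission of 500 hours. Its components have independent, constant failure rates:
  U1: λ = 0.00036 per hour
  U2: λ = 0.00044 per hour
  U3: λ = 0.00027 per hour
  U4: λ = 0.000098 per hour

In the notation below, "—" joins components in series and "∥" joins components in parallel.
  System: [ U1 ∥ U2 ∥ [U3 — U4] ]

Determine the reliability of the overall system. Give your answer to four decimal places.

0.9945

R(U1) = exp(−0.00036 × 500) = 0.835270
R(U2) = exp(−0.00044 × 500) = 0.802519
R(U3) = exp(−0.00027 × 500) = 0.873716
R(U4) = exp(−0.000098 × 500) = 0.952181
Series (U3 and U4): 0.873716 × 0.952181 = 0.831936
Parallel (U1, U2, and [0.831936]): 1 − (1 − 0.835270)(1 − 0.802519)(1 − 0.831936) = 0.9945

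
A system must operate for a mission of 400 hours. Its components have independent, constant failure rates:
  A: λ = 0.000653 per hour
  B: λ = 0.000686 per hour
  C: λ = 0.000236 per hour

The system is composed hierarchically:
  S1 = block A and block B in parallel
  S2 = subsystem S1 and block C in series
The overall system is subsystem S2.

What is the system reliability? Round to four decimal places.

R(A) = exp(−0.000653 × 400) = 0.770127
R(B) = exp(−0.000686 × 400) = 0.760028
R(C) = exp(−0.000236 × 400) = 0.909919
Parallel (A and B): 1 − (1 − 0.770127)(1 − 0.760028) = 0.944837
Series ([0.944837] and C): 0.944837 × 0.909919 = 0.8597

0.8597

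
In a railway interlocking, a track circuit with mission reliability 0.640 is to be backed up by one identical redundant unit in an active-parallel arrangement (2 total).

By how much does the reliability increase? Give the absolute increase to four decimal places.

0.2304

R_before = 0.640
R_after = 1 − (1 − 0.640)^2 = 0.8704
ΔR = 0.8704 − 0.640 = 0.2304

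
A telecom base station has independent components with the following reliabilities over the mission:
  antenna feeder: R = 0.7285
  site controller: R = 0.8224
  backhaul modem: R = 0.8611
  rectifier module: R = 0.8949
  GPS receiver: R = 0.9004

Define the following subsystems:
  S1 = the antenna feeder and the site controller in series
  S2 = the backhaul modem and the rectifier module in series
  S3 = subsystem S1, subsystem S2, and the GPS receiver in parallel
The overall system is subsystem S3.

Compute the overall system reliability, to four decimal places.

Series (antenna feeder and site controller): 0.728500 × 0.822400 = 0.599118
Series (backhaul modem and rectifier module): 0.861100 × 0.894900 = 0.770598
Parallel ([0.599118], [0.770598], and GPS receiver): 1 − (1 − 0.599118)(1 − 0.770598)(1 − 0.900400) = 0.9908

0.9908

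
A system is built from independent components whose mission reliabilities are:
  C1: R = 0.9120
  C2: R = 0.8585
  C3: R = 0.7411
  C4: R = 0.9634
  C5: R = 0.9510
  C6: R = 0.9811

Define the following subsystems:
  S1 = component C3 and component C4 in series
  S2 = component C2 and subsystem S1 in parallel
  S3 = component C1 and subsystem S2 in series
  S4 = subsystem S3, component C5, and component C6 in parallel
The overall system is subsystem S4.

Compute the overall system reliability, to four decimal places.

Series (C3 and C4): 0.741100 × 0.963400 = 0.713976
Parallel (C2 and [0.713976]): 1 − (1 − 0.858500)(1 − 0.713976) = 0.959528
Series (C1 and [0.959528]): 0.912000 × 0.959528 = 0.875090
Parallel ([0.875090], C5, and C6): 1 − (1 − 0.875090)(1 − 0.951000)(1 − 0.981100) = 0.9999

0.9999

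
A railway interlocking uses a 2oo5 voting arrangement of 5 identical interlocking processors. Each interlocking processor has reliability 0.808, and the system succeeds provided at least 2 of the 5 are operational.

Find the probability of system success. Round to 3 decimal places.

R = Σ_{i=2}^{5} C(5,i) p^i (1−p)^{5−i} with p = 0.808
C(5,2)·0.808^2·0.192^3 = 0.04621
C(5,3)·0.808^3·0.192^2 = 0.19446
C(5,4)·0.808^4·0.192^1 = 0.40918
C(5,5)·0.808^5·0.192^0 = 0.34439
Sum = 0.994

0.994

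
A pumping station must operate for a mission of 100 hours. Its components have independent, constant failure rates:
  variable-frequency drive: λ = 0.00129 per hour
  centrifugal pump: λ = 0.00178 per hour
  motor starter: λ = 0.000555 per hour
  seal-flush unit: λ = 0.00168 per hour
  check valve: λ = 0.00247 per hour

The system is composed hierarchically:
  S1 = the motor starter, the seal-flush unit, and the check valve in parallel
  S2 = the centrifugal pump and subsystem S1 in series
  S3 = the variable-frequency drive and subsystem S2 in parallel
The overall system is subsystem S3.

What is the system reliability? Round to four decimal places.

R(variable-frequency drive) = exp(−0.00129 × 100) = 0.878974
R(centrifugal pump) = exp(−0.00178 × 100) = 0.836942
R(motor starter) = exp(−0.000555 × 100) = 0.946012
R(seal-flush unit) = exp(−0.00168 × 100) = 0.845354
R(check valve) = exp(−0.00247 × 100) = 0.781141
Parallel (motor starter, seal-flush unit, and check valve): 1 − (1 − 0.946012)(1 − 0.845354)(1 − 0.781141) = 0.998173
Series (centrifugal pump and [0.998173]): 0.836942 × 0.998173 = 0.835413
Parallel (variable-frequency drive and [0.835413]): 1 − (1 − 0.878974)(1 − 0.835413) = 0.9801

0.9801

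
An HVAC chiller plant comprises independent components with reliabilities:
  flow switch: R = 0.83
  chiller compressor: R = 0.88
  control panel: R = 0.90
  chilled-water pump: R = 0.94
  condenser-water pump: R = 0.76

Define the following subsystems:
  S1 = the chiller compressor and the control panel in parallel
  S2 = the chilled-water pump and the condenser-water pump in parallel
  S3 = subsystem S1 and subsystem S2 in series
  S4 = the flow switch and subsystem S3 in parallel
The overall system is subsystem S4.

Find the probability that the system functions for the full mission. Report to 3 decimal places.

0.996

Parallel (chiller compressor and control panel): 1 − (1 − 0.88000)(1 − 0.90000) = 0.98800
Parallel (chilled-water pump and condenser-water pump): 1 − (1 − 0.94000)(1 − 0.76000) = 0.98560
Series ([0.98800] and [0.98560]): 0.98800 × 0.98560 = 0.97377
Parallel (flow switch and [0.97377]): 1 − (1 − 0.83000)(1 − 0.97377) = 0.996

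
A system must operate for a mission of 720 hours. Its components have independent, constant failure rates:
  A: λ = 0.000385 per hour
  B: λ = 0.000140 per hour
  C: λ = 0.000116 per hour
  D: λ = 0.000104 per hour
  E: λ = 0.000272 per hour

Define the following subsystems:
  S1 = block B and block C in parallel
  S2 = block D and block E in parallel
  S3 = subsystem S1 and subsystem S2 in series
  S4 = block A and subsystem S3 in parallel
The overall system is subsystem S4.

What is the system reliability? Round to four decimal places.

R(A) = exp(−0.000385 × 720) = 0.757903
R(B) = exp(−0.000140 × 720) = 0.904114
R(C) = exp(−0.000116 × 720) = 0.919873
R(D) = exp(−0.000104 × 720) = 0.927855
R(E) = exp(−0.000272 × 720) = 0.822144
Parallel (B and C): 1 − (1 − 0.904114)(1 − 0.919873) = 0.992317
Parallel (D and E): 1 − (1 − 0.927855)(1 − 0.822144) = 0.987169
Series ([0.992317] and [0.987169]): 0.992317 × 0.987169 = 0.979585
Parallel (A and [0.979585]): 1 − (1 − 0.757903)(1 − 0.979585) = 0.9951

0.9951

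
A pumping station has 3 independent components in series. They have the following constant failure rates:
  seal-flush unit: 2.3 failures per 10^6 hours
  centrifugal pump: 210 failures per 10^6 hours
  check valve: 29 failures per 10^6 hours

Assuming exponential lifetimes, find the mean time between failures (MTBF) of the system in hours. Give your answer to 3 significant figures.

4140

Series of exponential components: λ_sys = Σ λ_i
λ_sys = 0.0000023 + 0.00021 + 0.000029 = 2.4130e-04 /h
MTBF = 1 / λ_sys = 4140 h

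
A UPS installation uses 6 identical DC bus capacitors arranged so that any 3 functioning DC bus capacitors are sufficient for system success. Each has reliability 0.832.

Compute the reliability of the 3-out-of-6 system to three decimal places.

R = Σ_{i=3}^{6} C(6,i) p^i (1−p)^{6−i} with p = 0.832
C(6,3)·0.832^3·0.168^3 = 0.05462
C(6,4)·0.832^4·0.168^2 = 0.20286
C(6,5)·0.832^5·0.168^1 = 0.40186
C(6,6)·0.832^6·0.168^0 = 0.33170
Sum = 0.991

0.991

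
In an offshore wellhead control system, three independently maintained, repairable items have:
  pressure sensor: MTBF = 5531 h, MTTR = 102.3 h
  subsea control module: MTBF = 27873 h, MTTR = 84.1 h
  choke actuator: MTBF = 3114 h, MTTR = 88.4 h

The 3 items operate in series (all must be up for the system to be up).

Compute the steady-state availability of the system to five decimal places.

A(pressure sensor) = MTBF/(MTBF+MTTR) = 5531/(5531+102.3) = 0.981840
A(subsea control module) = MTBF/(MTBF+MTTR) = 27873/(27873+84.1) = 0.996992
A(choke actuator) = MTBF/(MTBF+MTTR) = 3114/(3114+88.4) = 0.972396
Series availability: 0.981840 × 0.996992 × 0.972396 = 0.95187

0.95187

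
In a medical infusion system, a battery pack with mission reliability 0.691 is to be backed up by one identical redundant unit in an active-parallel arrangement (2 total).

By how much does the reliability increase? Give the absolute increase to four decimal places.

R_before = 0.691
R_after = 1 − (1 − 0.691)^2 = 0.9045
ΔR = 0.9045 − 0.691 = 0.2135

0.2135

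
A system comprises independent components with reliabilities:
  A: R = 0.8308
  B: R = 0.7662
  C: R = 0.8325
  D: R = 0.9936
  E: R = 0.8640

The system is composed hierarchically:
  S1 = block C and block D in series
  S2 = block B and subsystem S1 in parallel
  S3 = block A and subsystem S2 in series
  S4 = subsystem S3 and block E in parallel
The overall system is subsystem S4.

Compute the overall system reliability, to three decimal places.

Series (C and D): 0.83250 × 0.99360 = 0.82717
Parallel (B and [0.82717]): 1 − (1 − 0.76620)(1 − 0.82717) = 0.95959
Series (A and [0.95959]): 0.83080 × 0.95959 = 0.79723
Parallel ([0.79723] and E): 1 − (1 − 0.79723)(1 − 0.86400) = 0.972

0.972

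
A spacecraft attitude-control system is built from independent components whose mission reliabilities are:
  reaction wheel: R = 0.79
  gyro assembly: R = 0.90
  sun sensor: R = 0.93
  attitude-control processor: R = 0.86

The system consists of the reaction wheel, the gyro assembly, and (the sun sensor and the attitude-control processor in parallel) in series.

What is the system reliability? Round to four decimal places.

Parallel (sun sensor and attitude-control processor): 1 − (1 − 0.930000)(1 − 0.860000) = 0.990200
Series (reaction wheel, gyro assembly, and [0.990200]): 0.790000 × 0.900000 × 0.990200 = 0.7040

0.7040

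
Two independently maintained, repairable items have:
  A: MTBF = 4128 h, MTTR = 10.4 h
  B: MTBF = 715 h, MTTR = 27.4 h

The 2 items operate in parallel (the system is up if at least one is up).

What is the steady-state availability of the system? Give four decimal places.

0.9999

A(A) = MTBF/(MTBF+MTTR) = 4128/(4128+10.4) = 0.997487
A(B) = MTBF/(MTBF+MTTR) = 715/(715+27.4) = 0.963093
Parallel availability: 1 − (1 − 0.997487)(1 − 0.963093) = 0.9999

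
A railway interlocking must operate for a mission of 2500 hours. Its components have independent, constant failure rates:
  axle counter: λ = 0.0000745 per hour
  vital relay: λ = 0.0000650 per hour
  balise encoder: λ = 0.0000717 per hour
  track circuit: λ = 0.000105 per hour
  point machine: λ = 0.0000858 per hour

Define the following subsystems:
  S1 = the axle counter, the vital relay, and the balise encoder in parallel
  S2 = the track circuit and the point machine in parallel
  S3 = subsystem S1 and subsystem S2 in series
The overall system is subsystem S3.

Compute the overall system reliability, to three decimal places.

0.951

R(axle counter) = exp(−0.0000745 × 2500) = 0.83007
R(vital relay) = exp(−0.0000650 × 2500) = 0.85002
R(balise encoder) = exp(−0.0000717 × 2500) = 0.83590
R(track circuit) = exp(−0.000105 × 2500) = 0.76913
R(point machine) = exp(−0.0000858 × 2500) = 0.80694
Parallel (axle counter, vital relay, and balise encoder): 1 − (1 − 0.83007)(1 − 0.85002)(1 − 0.83590) = 0.99582
Parallel (track circuit and point machine): 1 − (1 − 0.76913)(1 − 0.80694) = 0.95543
Series ([0.99582] and [0.95543]): 0.99582 × 0.95543 = 0.951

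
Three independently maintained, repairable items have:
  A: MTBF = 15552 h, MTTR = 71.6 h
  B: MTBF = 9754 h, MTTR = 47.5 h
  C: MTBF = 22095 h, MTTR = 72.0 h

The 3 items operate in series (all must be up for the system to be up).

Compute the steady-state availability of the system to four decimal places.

0.9874

A(A) = MTBF/(MTBF+MTTR) = 15552/(15552+71.6) = 0.995417
A(B) = MTBF/(MTBF+MTTR) = 9754/(9754+47.5) = 0.995154
A(C) = MTBF/(MTBF+MTTR) = 22095/(22095+72.0) = 0.996752
Series availability: 0.995417 × 0.995154 × 0.996752 = 0.9874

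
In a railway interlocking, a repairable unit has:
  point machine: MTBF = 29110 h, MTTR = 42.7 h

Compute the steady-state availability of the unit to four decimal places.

A(point machine) = MTBF/(MTBF+MTTR) = 29110/(29110+42.7) = 0.9985

0.9985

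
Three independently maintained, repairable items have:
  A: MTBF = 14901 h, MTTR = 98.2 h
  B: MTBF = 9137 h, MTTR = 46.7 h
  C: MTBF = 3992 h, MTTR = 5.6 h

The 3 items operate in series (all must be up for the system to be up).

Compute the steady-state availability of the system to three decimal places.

0.987

A(A) = MTBF/(MTBF+MTTR) = 14901/(14901+98.2) = 0.993453
A(B) = MTBF/(MTBF+MTTR) = 9137/(9137+46.7) = 0.994915
A(C) = MTBF/(MTBF+MTTR) = 3992/(3992+5.6) = 0.998599
Series availability: 0.993453 × 0.994915 × 0.998599 = 0.987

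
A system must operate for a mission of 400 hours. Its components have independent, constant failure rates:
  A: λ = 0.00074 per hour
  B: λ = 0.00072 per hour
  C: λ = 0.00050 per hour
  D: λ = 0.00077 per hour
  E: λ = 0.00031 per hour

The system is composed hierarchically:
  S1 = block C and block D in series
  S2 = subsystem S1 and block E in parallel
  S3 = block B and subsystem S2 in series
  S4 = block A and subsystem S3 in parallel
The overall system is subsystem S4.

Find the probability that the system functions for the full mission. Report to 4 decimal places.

R(A) = exp(−0.00074 × 400) = 0.743787
R(B) = exp(−0.00072 × 400) = 0.749762
R(C) = exp(−0.00050 × 400) = 0.818731
R(D) = exp(−0.00077 × 400) = 0.734915
R(E) = exp(−0.00031 × 400) = 0.883380
Series (C and D): 0.818731 × 0.734915 = 0.601698
Parallel ([0.601698] and E): 1 − (1 − 0.601698)(1 − 0.883380) = 0.953550
Series (B and [0.953550]): 0.749762 × 0.953550 = 0.714936
Parallel (A and [0.714936]): 1 − (1 − 0.743787)(1 − 0.714936) = 0.9270

0.9270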